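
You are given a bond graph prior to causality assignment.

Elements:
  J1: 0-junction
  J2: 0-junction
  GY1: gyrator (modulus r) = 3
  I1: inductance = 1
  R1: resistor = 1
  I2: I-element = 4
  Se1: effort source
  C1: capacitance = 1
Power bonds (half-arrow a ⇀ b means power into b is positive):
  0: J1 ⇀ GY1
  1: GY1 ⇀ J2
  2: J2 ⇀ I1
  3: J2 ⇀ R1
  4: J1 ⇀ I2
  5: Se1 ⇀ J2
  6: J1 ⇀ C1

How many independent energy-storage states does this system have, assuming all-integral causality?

bond 5 →J2  (source Se1 imposes e)
bond 1 →GY1  (common-e at J2 fixed by 5)
bond 2 →I1  (common-e at J2 fixed by 5)
bond 3 →R1  (0-jn J2 has e-setter on 5)
bond 0 →GY1  (through GY1, causality inverts; strokes same side of GY1)
bond 4 →I2  (prefer integral on I2)
bond 6 →J1  (J1 needs exactly one e-in)

3  (C1, I1, I2 all integral)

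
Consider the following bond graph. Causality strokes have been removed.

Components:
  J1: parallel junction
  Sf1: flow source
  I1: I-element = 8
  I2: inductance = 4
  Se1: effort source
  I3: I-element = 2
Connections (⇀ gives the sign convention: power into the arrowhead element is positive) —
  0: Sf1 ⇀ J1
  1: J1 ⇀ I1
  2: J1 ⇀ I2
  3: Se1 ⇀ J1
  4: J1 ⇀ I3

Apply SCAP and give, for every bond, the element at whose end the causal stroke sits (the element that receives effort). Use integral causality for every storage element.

#0 stroke→Sf1
#1 stroke→I1
#2 stroke→I2
#3 stroke→J1
#4 stroke→I3

β0 stroke→Sf1  (Sf1: flow source, stroke at near end)
β3 stroke→J1  (Se1 (Se) sets effort on bond)
β1 stroke→I1  (0-jn J1 has e-setter on 3)
β2 stroke→I2  (0-jn J1 has e-setter on 3)
β4 stroke→I3  (J1 effort already set via bond 3)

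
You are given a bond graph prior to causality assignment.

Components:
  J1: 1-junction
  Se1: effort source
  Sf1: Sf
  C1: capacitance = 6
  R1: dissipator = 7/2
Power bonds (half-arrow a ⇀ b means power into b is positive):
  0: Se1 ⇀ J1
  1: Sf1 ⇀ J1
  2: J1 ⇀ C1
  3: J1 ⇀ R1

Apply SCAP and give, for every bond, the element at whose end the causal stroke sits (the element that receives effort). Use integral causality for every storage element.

b0 |J1
b1 |Sf1
b2 |J1
b3 |J1

b0 →J1  (Se1 (Se) sets effort on bond)
b1 →Sf1  (Sf1: flow source, stroke at near end)
b2 →J1  (1-jn J1 has f-setter on 1)
b3 →J1  (J1: bond 1 brought flow, rest push out)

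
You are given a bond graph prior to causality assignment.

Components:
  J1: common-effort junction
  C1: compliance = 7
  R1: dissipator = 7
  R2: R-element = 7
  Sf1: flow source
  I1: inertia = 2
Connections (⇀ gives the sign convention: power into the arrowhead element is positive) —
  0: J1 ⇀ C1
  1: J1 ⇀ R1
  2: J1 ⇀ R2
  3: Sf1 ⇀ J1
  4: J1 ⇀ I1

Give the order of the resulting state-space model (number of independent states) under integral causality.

2  (C1, I1 all integral)

#3 →Sf1  (source Sf1 imposes f)
#0 →J1  (C1: C, integral causality)
#1 →R1  (J1: bond 0 brought effort, rest push out)
#2 →R2  (0-jn J1 has e-setter on 0)
#4 →I1  (J1: bond 0 brought effort, rest push out)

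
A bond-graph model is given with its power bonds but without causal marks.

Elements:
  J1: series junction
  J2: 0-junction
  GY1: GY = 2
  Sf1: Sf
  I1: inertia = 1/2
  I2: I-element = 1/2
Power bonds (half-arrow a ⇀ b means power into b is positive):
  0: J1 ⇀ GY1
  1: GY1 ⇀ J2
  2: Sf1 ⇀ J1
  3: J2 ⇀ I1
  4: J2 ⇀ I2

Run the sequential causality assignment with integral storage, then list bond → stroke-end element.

β2 |Sf1  (source Sf1 imposes f)
β0 |J1  (1-jn J1 has f-setter on 2)
β1 |J2  (GY1 both-in/both-out from 0)
β3 |I1  (0-jn J2 has e-setter on 1)
β4 |I2  (J2 effort already set via bond 1)

#0 |J1
#1 |J2
#2 |Sf1
#3 |I1
#4 |I2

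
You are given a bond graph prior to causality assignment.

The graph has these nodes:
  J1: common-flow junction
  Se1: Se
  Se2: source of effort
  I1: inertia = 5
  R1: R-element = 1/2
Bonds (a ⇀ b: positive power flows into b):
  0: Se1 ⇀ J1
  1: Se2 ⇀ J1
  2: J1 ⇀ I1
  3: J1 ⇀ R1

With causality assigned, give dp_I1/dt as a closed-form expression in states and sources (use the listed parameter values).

bond 0 stroke at J1  (Se1 (Se) sets effort on bond)
bond 1 stroke at J1  (source Se2 imposes e)
bond 2 stroke at I1  (I1: I, integral causality)
bond 3 stroke at J1  (1-jn J1 has f-setter on 2)

dp_I1/dt = E_Se1 + E_Se2 - p_I1/10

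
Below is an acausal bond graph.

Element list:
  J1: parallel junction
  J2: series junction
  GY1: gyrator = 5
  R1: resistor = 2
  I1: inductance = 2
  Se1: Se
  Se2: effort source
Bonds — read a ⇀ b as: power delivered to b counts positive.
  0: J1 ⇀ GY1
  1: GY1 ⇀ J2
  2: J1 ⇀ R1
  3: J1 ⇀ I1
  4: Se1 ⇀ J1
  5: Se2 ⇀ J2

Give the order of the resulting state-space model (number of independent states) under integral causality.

1  (I1 all integral)

bond 4 stroke→J1  (source Se1 imposes e)
bond 5 stroke→J2  (Se2 fixes effort; stroke away)
bond 0 stroke→GY1  (J1: bond 4 brought effort, rest push out)
bond 2 stroke→R1  (J1: bond 4 brought effort, rest push out)
bond 3 stroke→I1  (J1 effort already set via bond 4)
bond 1 stroke→GY1  (J2: last free bond brings flow in)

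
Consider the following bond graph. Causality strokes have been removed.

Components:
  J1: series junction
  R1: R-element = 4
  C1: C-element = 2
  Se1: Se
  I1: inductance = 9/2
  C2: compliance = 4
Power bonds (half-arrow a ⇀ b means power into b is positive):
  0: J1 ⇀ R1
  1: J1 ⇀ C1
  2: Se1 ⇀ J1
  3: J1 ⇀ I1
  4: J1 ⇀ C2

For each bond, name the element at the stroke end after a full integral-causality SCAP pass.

β2 stroke→J1  (Se1 (Se) sets effort on bond)
β1 stroke→J1  (C1 outputs effort q/C1)
β3 stroke→I1  (I1 integral (f out))
β0 stroke→J1  (J1: bond 3 brought flow, rest push out)
β4 stroke→J1  (common-f at J1 fixed by 3)

β0 |J1
β1 |J1
β2 |J1
β3 |I1
β4 |J1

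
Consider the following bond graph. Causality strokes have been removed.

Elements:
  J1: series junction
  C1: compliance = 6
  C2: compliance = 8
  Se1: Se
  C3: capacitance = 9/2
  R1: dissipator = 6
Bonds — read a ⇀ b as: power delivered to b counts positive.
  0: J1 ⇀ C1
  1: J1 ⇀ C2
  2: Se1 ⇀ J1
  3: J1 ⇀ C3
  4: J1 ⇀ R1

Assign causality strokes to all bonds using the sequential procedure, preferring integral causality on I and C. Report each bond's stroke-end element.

b0 stroke→J1
b1 stroke→J1
b2 stroke→J1
b3 stroke→J1
b4 stroke→R1

#2 →J1  (Se1 (Se) sets effort on bond)
#0 →J1  (prefer integral on C1)
#1 →J1  (C2 integral (e out))
#3 →J1  (prefer integral on C3)
#4 →R1  (J1: last free bond brings flow in)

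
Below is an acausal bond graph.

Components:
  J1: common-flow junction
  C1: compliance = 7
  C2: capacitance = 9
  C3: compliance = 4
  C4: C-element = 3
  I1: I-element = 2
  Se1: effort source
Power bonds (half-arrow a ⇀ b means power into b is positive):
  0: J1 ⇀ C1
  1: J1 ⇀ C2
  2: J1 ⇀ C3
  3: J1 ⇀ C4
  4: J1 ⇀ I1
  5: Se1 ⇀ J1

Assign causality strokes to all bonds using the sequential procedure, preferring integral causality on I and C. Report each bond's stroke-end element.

β0 →J1
β1 →J1
β2 →J1
β3 →J1
β4 →I1
β5 →J1

#5 stroke at J1  (source Se1 imposes e)
#0 stroke at J1  (prefer integral on C1)
#1 stroke at J1  (C2: C, integral causality)
#2 stroke at J1  (prefer integral on C3)
#3 stroke at J1  (C4 integral (e out))
#4 stroke at I1  (J1 needs exactly one f-in)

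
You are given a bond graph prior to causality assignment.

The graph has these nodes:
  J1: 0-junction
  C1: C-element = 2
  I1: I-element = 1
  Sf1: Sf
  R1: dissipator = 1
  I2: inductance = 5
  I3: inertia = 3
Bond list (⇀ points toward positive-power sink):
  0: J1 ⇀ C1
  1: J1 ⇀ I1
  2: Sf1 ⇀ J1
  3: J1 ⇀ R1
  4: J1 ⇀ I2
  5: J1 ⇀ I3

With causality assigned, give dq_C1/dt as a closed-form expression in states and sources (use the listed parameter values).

b2 stroke→Sf1  (source Sf1 imposes f)
b0 stroke→J1  (C1 integral (e out))
b1 stroke→I1  (common-e at J1 fixed by 0)
b3 stroke→R1  (J1 effort already set via bond 0)
b4 stroke→I2  (0-jn J1 has e-setter on 0)
b5 stroke→I3  (common-e at J1 fixed by 0)

dq_C1/dt = F_Sf1 - p_I1 - p_I2/5 - p_I3/3 - q_C1/2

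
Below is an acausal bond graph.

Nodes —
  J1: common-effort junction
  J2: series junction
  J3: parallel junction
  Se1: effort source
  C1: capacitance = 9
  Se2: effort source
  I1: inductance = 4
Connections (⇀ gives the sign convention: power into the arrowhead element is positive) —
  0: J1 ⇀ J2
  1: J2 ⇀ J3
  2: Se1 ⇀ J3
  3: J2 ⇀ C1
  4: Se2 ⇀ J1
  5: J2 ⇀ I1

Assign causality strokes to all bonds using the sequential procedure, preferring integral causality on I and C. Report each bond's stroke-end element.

#2 stroke at J3  (source Se1 imposes e)
#4 stroke at J1  (source Se2 imposes e)
#0 stroke at J2  (J1 effort already set via bond 4)
#1 stroke at J2  (0-jn J3 has e-setter on 2)
#3 stroke at J2  (C1 integral (e out))
#5 stroke at I1  (J2 needs exactly one f-in)

#0 |J2
#1 |J2
#2 |J3
#3 |J2
#4 |J1
#5 |I1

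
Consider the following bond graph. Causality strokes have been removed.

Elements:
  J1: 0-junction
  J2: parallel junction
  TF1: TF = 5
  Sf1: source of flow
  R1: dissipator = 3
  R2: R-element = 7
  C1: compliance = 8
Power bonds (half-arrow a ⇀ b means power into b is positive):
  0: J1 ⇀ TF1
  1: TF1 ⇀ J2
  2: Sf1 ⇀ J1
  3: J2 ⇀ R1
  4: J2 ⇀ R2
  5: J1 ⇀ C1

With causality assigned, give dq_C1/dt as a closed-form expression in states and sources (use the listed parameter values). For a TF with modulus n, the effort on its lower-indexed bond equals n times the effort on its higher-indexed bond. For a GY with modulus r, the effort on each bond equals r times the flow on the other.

dq_C1/dt = F_Sf1 - q_C1/420

β2 stroke→Sf1  (source Sf1 imposes f)
β5 stroke→J1  (prefer integral on C1)
β0 stroke→TF1  (J1: bond 5 brought effort, rest push out)
β1 stroke→J2  (TF1: transformer flips bond 0)
β3 stroke→R1  (J2: bond 1 brought effort, rest push out)
β4 stroke→R2  (common-e at J2 fixed by 1)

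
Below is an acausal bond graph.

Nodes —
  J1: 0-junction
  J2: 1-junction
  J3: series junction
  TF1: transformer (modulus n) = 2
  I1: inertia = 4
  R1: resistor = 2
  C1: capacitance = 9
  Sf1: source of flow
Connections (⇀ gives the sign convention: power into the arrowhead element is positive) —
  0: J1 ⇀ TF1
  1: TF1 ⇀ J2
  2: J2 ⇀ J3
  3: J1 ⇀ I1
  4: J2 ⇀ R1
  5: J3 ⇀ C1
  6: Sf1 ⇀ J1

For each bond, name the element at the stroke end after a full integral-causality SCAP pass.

bond 0 |J1
bond 1 |TF1
bond 2 |J2
bond 3 |I1
bond 4 |J2
bond 5 |J3
bond 6 |Sf1

β6 stroke at Sf1  (Sf1 (Sf) sets flow on bond)
β3 stroke at I1  (I1 integral (f out))
β0 stroke at J1  (closing 0-jn rule on J1)
β1 stroke at TF1  (TF TF1: opposite of bond 0)
β2 stroke at J2  (1-jn J2 has f-setter on 1)
β4 stroke at J2  (J2: bond 1 brought flow, rest push out)
β5 stroke at J3  (J3: bond 2 brought flow, rest push out)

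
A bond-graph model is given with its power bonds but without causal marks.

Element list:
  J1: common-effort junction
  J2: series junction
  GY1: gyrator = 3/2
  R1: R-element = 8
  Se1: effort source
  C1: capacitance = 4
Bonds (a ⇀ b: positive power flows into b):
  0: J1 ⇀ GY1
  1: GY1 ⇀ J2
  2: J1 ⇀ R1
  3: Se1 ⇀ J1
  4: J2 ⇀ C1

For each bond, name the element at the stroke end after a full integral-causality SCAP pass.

bond 3 |J1  (Se1 (Se) sets effort on bond)
bond 0 |GY1  (J1 effort already set via bond 3)
bond 2 |R1  (common-e at J1 fixed by 3)
bond 1 |GY1  (through GY1, causality inverts; strokes same side of GY1)
bond 4 |J2  (1-jn J2 has f-setter on 1)

β0 |GY1
β1 |GY1
β2 |R1
β3 |J1
β4 |J2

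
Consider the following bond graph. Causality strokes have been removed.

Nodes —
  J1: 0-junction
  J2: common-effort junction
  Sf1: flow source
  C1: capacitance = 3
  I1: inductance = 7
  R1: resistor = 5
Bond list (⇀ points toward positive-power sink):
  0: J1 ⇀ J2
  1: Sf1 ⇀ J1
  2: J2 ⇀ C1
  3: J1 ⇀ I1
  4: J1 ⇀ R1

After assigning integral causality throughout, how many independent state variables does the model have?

2  (C1, I1 all integral)

bond 1 stroke at Sf1  (Sf1: flow source, stroke at near end)
bond 2 stroke at J2  (C1 integral (e out))
bond 0 stroke at J1  (common-e at J2 fixed by 2)
bond 3 stroke at I1  (common-e at J1 fixed by 0)
bond 4 stroke at R1  (0-jn J1 has e-setter on 0)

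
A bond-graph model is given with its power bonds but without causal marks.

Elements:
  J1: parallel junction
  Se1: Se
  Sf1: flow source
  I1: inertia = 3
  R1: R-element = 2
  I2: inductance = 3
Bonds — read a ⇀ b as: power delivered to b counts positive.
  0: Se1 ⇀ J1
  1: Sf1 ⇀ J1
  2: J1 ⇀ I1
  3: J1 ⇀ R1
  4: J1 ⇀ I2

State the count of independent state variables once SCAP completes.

2  (I1, I2 all integral)

#0 stroke at J1  (Se1: effort source, stroke at far end)
#1 stroke at Sf1  (source Sf1 imposes f)
#2 stroke at I1  (J1 effort already set via bond 0)
#3 stroke at R1  (common-e at J1 fixed by 0)
#4 stroke at I2  (J1 effort already set via bond 0)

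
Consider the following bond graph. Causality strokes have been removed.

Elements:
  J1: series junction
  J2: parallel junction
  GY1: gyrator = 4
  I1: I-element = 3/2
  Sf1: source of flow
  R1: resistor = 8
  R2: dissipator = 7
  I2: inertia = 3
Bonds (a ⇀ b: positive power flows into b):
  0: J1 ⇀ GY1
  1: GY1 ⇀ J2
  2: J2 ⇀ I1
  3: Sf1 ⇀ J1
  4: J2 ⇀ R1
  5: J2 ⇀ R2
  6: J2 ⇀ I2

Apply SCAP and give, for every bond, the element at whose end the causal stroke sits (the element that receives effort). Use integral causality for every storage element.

β3 |Sf1  (source Sf1 imposes f)
β0 |J1  (J1: bond 3 brought flow, rest push out)
β1 |J2  (GY1: gyrator matches bond 0)
β2 |I1  (common-e at J2 fixed by 1)
β4 |R1  (J2 effort already set via bond 1)
β5 |R2  (common-e at J2 fixed by 1)
β6 |I2  (0-jn J2 has e-setter on 1)

β0 |J1
β1 |J2
β2 |I1
β3 |Sf1
β4 |R1
β5 |R2
β6 |I2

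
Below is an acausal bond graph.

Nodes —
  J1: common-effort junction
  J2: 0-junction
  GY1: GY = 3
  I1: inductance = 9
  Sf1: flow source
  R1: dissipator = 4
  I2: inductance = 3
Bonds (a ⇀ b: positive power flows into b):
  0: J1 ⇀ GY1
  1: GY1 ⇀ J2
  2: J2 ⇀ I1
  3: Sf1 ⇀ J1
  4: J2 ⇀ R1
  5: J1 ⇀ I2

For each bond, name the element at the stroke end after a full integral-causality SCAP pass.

b0 stroke→J1
b1 stroke→J2
b2 stroke→I1
b3 stroke→Sf1
b4 stroke→R1
b5 stroke→I2

b3 |Sf1  (source Sf1 imposes f)
b2 |I1  (I1 integral (f out))
b5 |I2  (I2 outputs flow p/I2)
b0 |J1  (J1 needs exactly one e-in)
b1 |J2  (GY1: gyrator matches bond 0)
b4 |R1  (common-e at J2 fixed by 1)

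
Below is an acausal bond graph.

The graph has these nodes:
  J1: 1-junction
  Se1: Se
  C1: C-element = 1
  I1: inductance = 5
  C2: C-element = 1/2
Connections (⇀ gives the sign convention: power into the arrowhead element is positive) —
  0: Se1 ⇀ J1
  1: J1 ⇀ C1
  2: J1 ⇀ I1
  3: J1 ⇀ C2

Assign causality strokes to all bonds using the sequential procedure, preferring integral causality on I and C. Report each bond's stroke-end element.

bond 0 |J1  (source Se1 imposes e)
bond 1 |J1  (C1 integral (e out))
bond 2 |I1  (I1 outputs flow p/I1)
bond 3 |J1  (1-jn J1 has f-setter on 2)

b0 →J1
b1 →J1
b2 →I1
b3 →J1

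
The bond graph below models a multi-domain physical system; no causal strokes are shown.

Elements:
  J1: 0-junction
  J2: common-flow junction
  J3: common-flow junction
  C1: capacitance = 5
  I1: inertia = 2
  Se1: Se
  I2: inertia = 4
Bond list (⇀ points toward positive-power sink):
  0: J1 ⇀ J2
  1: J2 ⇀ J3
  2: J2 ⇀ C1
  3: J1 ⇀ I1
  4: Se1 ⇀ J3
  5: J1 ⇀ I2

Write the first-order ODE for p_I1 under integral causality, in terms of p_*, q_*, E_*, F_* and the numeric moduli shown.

dp_I1/dt = -E_Se1 + q_C1/5

β4 →J3  (Se1 (Se) sets effort on bond)
β1 →J2  (J3: last free bond brings flow in)
β2 →J2  (C1 integral (e out))
β0 →J1  (closing 1-jn rule on J2)
β3 →I1  (common-e at J1 fixed by 0)
β5 →I2  (J1: bond 0 brought effort, rest push out)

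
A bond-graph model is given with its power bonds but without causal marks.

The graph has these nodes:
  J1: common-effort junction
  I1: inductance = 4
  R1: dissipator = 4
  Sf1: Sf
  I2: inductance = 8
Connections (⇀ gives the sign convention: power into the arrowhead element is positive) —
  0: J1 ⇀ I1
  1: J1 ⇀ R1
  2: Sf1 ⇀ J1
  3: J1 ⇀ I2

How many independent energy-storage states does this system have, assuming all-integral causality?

bond 2 stroke→Sf1  (Sf1 (Sf) sets flow on bond)
bond 0 stroke→I1  (I1 integral (f out))
bond 3 stroke→I2  (I2 integral (f out))
bond 1 stroke→J1  (closing 0-jn rule on J1)

2  (I1, I2 all integral)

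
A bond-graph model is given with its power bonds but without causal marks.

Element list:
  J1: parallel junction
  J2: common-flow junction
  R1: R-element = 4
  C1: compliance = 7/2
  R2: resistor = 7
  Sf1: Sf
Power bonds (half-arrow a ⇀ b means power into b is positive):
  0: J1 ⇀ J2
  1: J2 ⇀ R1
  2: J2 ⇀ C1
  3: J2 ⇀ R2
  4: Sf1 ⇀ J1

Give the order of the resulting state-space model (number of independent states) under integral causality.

bond 4 stroke→Sf1  (Sf1 fixes flow; stroke at Sf1)
bond 0 stroke→J1  (J1 needs exactly one e-in)
bond 1 stroke→J2  (J2 flow already set via bond 0)
bond 2 stroke→J2  (J2 flow already set via bond 0)
bond 3 stroke→J2  (J2 flow already set via bond 0)

1  (C1 all integral)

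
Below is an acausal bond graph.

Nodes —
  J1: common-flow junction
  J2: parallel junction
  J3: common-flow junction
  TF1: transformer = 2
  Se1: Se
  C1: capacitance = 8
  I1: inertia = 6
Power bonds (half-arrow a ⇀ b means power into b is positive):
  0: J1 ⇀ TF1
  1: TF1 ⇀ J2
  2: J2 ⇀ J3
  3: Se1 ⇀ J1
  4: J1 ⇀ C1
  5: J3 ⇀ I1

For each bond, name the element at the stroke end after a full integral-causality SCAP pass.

β3 stroke→J1  (Se1: effort source, stroke at far end)
β4 stroke→J1  (C1: C, integral causality)
β0 stroke→TF1  (closing 1-jn rule on J1)
β1 stroke→J2  (TF TF1: opposite of bond 0)
β2 stroke→J3  (J2 effort already set via bond 1)
β5 stroke→I1  (J3: last free bond brings flow in)

b0 stroke→TF1
b1 stroke→J2
b2 stroke→J3
b3 stroke→J1
b4 stroke→J1
b5 stroke→I1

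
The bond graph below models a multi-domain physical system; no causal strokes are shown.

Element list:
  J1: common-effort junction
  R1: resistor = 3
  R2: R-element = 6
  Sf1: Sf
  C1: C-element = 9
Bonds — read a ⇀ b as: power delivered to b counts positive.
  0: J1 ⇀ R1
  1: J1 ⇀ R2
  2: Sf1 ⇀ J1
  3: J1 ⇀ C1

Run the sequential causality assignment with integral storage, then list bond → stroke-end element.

β0 stroke at R1
β1 stroke at R2
β2 stroke at Sf1
β3 stroke at J1

β2 |Sf1  (Sf1 fixes flow; stroke at Sf1)
β3 |J1  (C1: C, integral causality)
β0 |R1  (0-jn J1 has e-setter on 3)
β1 |R2  (common-e at J1 fixed by 3)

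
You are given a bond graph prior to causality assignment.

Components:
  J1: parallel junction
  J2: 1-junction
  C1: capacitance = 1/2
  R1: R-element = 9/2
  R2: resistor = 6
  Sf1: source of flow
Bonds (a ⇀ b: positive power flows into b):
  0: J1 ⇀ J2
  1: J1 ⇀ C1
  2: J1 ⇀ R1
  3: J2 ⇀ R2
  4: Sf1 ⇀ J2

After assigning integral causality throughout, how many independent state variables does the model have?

1  (C1 all integral)

#4 →Sf1  (Sf1: flow source, stroke at near end)
#0 →J2  (J2 flow already set via bond 4)
#3 →J2  (J2: bond 4 brought flow, rest push out)
#1 →J1  (C1: C, integral causality)
#2 →R1  (common-e at J1 fixed by 1)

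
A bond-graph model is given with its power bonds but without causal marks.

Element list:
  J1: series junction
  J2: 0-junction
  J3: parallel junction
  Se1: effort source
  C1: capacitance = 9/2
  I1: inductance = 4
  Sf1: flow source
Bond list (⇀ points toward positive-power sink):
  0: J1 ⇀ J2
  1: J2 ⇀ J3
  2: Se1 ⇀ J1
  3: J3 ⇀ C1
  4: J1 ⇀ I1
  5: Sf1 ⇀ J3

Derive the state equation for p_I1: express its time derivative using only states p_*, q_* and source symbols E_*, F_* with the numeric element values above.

bond 2 →J1  (Se1: effort source, stroke at far end)
bond 5 →Sf1  (Sf1 (Sf) sets flow on bond)
bond 3 →J3  (C1: C, integral causality)
bond 1 →J2  (0-jn J3 has e-setter on 3)
bond 0 →J1  (common-e at J2 fixed by 1)
bond 4 →I1  (closing 1-jn rule on J1)

dp_I1/dt = E_Se1 - 2*q_C1/9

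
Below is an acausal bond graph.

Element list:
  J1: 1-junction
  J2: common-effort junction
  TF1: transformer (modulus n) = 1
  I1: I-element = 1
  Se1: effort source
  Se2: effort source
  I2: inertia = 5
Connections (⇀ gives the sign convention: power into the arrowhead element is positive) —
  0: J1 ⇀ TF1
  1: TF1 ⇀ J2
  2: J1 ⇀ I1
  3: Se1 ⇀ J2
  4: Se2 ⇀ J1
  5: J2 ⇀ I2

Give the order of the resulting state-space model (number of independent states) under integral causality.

2  (I1, I2 all integral)

bond 3 stroke at J2  (Se1 fixes effort; stroke away)
bond 4 stroke at J1  (Se2 (Se) sets effort on bond)
bond 1 stroke at TF1  (0-jn J2 has e-setter on 3)
bond 5 stroke at I2  (J2: bond 3 brought effort, rest push out)
bond 0 stroke at J1  (TF1 one-in-one-out from 1)
bond 2 stroke at I1  (closing 1-jn rule on J1)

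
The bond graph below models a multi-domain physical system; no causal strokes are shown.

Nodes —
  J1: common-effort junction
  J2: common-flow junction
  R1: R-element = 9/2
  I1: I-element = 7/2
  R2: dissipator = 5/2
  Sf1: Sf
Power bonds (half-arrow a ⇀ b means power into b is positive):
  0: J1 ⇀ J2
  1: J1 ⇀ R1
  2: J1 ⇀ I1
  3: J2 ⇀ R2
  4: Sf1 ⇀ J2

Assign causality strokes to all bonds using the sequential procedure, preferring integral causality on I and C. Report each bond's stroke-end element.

b0 stroke→J2
b1 stroke→J1
b2 stroke→I1
b3 stroke→J2
b4 stroke→Sf1

bond 4 stroke→Sf1  (Sf1 (Sf) sets flow on bond)
bond 0 stroke→J2  (J2 flow already set via bond 4)
bond 3 stroke→J2  (J2: bond 4 brought flow, rest push out)
bond 2 stroke→I1  (I1: I, integral causality)
bond 1 stroke→J1  (closing 0-jn rule on J1)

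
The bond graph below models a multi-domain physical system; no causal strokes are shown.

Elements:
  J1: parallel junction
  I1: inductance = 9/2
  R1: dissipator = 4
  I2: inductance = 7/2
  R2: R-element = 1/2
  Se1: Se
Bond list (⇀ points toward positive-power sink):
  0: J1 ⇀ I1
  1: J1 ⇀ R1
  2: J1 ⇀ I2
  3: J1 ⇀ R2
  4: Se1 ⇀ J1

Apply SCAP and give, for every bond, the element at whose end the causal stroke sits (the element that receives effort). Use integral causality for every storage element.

#4 →J1  (Se1 (Se) sets effort on bond)
#0 →I1  (J1: bond 4 brought effort, rest push out)
#1 →R1  (common-e at J1 fixed by 4)
#2 →I2  (J1 effort already set via bond 4)
#3 →R2  (common-e at J1 fixed by 4)

b0 stroke at I1
b1 stroke at R1
b2 stroke at I2
b3 stroke at R2
b4 stroke at J1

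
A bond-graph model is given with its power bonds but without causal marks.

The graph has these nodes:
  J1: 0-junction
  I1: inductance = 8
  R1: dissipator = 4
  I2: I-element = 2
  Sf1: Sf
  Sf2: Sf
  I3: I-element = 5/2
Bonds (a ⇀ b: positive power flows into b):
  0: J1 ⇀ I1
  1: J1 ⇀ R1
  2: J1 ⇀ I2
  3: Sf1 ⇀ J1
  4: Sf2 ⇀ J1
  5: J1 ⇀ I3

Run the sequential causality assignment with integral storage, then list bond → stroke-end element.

β0 stroke at I1
β1 stroke at J1
β2 stroke at I2
β3 stroke at Sf1
β4 stroke at Sf2
β5 stroke at I3

bond 3 stroke→Sf1  (source Sf1 imposes f)
bond 4 stroke→Sf2  (Sf2: flow source, stroke at near end)
bond 0 stroke→I1  (prefer integral on I1)
bond 2 stroke→I2  (I2 outputs flow p/I2)
bond 5 stroke→I3  (I3: I, integral causality)
bond 1 stroke→J1  (J1 needs exactly one e-in)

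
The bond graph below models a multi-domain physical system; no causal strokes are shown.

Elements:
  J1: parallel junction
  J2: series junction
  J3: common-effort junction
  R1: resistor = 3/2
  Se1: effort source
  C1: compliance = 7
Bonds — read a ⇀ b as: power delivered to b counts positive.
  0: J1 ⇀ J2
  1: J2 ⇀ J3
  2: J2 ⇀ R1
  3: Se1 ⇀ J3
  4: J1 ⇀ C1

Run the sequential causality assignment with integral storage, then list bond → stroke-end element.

b3 stroke→J3  (Se1: effort source, stroke at far end)
b1 stroke→J2  (0-jn J3 has e-setter on 3)
b4 stroke→J1  (C1 outputs effort q/C1)
b0 stroke→J2  (common-e at J1 fixed by 4)
b2 stroke→R1  (J2 needs exactly one f-in)

b0 stroke→J2
b1 stroke→J2
b2 stroke→R1
b3 stroke→J3
b4 stroke→J1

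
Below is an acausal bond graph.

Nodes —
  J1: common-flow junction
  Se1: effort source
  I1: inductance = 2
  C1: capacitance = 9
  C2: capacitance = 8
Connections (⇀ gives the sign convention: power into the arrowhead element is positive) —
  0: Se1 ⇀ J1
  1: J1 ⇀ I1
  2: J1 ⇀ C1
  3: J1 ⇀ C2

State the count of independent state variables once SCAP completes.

#0 |J1  (source Se1 imposes e)
#1 |I1  (prefer integral on I1)
#2 |J1  (J1 flow already set via bond 1)
#3 |J1  (J1 flow already set via bond 1)

3  (C1, C2, I1 all integral)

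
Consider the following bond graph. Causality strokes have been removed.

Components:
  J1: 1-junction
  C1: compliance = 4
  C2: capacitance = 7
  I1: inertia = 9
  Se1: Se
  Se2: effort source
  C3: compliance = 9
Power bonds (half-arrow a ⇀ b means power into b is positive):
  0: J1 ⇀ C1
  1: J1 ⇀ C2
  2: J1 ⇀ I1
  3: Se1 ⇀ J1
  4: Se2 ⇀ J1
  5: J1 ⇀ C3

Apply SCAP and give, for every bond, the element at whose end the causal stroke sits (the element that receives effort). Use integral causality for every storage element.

β0 |J1
β1 |J1
β2 |I1
β3 |J1
β4 |J1
β5 |J1

b3 stroke at J1  (source Se1 imposes e)
b4 stroke at J1  (Se2 (Se) sets effort on bond)
b0 stroke at J1  (C1: C, integral causality)
b1 stroke at J1  (prefer integral on C2)
b2 stroke at I1  (prefer integral on I1)
b5 stroke at J1  (common-f at J1 fixed by 2)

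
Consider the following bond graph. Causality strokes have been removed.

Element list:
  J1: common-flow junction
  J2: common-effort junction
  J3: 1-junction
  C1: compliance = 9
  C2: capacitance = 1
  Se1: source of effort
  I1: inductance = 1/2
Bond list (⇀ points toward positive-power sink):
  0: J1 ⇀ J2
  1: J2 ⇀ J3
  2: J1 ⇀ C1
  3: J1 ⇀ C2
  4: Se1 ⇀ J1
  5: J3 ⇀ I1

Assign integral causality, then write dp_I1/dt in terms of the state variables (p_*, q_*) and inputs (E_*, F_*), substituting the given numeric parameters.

b4 →J1  (Se1: effort source, stroke at far end)
b2 →J1  (C1: C, integral causality)
b3 →J1  (C2 integral (e out))
b0 →J2  (J1: last free bond brings flow in)
b1 →J3  (J2: bond 0 brought effort, rest push out)
b5 →I1  (J3 needs exactly one f-in)

dp_I1/dt = E_Se1 - q_C1/9 - q_C2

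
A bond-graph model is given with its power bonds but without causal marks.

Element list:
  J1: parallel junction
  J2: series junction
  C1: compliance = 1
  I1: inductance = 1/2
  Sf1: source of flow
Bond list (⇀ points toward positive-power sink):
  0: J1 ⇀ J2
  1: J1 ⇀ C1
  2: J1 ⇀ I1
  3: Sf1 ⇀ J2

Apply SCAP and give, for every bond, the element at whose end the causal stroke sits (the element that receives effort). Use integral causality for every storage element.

#0 |J2
#1 |J1
#2 |I1
#3 |Sf1

#3 |Sf1  (Sf1 (Sf) sets flow on bond)
#0 |J2  (J2: bond 3 brought flow, rest push out)
#1 |J1  (C1: C, integral causality)
#2 |I1  (J1: bond 1 brought effort, rest push out)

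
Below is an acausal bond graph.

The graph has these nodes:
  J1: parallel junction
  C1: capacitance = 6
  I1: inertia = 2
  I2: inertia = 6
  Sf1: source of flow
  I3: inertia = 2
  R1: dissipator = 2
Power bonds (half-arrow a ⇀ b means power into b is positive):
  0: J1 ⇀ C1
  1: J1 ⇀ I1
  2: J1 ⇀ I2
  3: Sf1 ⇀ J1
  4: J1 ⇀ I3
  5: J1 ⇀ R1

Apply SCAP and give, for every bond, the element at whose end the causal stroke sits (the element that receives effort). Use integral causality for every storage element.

b0 →J1
b1 →I1
b2 →I2
b3 →Sf1
b4 →I3
b5 →R1

#3 stroke at Sf1  (Sf1: flow source, stroke at near end)
#0 stroke at J1  (C1: C, integral causality)
#1 stroke at I1  (common-e at J1 fixed by 0)
#2 stroke at I2  (0-jn J1 has e-setter on 0)
#4 stroke at I3  (J1: bond 0 brought effort, rest push out)
#5 stroke at R1  (J1: bond 0 brought effort, rest push out)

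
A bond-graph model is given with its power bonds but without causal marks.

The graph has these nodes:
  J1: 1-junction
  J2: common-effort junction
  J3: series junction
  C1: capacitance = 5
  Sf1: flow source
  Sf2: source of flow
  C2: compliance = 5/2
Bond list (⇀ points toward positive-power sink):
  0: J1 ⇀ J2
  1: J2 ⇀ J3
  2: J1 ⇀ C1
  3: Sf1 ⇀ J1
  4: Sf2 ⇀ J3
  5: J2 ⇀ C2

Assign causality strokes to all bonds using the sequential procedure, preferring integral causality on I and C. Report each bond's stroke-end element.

#3 →Sf1  (source Sf1 imposes f)
#4 →Sf2  (source Sf2 imposes f)
#0 →J1  (1-jn J1 has f-setter on 3)
#2 →J1  (J1: bond 3 brought flow, rest push out)
#1 →J3  (J3: bond 4 brought flow, rest push out)
#5 →J2  (J2: last free bond brings effort in)

b0 |J1
b1 |J3
b2 |J1
b3 |Sf1
b4 |Sf2
b5 |J2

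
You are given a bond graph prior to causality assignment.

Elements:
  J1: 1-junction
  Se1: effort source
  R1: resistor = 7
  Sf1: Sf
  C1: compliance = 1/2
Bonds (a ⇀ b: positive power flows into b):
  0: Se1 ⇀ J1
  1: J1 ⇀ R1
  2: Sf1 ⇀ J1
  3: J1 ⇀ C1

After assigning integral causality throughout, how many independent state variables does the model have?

#0 |J1  (Se1: effort source, stroke at far end)
#2 |Sf1  (source Sf1 imposes f)
#1 |J1  (common-f at J1 fixed by 2)
#3 |J1  (common-f at J1 fixed by 2)

1  (C1 all integral)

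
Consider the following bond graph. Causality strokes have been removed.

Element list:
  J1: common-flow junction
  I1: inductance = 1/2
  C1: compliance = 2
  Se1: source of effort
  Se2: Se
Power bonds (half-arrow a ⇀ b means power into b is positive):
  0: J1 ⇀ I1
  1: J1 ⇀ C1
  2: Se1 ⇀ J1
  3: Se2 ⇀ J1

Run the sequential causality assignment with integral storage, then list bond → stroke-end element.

bond 2 stroke at J1  (Se1 fixes effort; stroke away)
bond 3 stroke at J1  (Se2 fixes effort; stroke away)
bond 0 stroke at I1  (prefer integral on I1)
bond 1 stroke at J1  (J1 flow already set via bond 0)

#0 stroke at I1
#1 stroke at J1
#2 stroke at J1
#3 stroke at J1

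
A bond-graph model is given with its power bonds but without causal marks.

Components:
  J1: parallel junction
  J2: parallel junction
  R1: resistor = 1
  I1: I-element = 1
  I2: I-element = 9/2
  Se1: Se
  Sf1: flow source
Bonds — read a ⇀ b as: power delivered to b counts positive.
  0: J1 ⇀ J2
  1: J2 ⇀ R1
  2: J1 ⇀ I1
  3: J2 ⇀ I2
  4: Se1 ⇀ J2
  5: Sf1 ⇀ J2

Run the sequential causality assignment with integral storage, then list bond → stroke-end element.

β4 →J2  (Se1 fixes effort; stroke away)
β5 →Sf1  (Sf1 fixes flow; stroke at Sf1)
β0 →J1  (J2 effort already set via bond 4)
β1 →R1  (J2 effort already set via bond 4)
β3 →I2  (J2 effort already set via bond 4)
β2 →I1  (common-e at J1 fixed by 0)

bond 0 stroke→J1
bond 1 stroke→R1
bond 2 stroke→I1
bond 3 stroke→I2
bond 4 stroke→J2
bond 5 stroke→Sf1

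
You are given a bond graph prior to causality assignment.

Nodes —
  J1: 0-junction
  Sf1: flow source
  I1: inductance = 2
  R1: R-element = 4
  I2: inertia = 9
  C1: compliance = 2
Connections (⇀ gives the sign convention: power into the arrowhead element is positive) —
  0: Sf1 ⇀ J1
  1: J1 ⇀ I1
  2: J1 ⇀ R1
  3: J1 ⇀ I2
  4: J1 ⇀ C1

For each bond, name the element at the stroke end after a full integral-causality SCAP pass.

b0 →Sf1  (Sf1 (Sf) sets flow on bond)
b1 →I1  (I1: I, integral causality)
b3 →I2  (prefer integral on I2)
b4 →J1  (C1 integral (e out))
b2 →R1  (common-e at J1 fixed by 4)

#0 →Sf1
#1 →I1
#2 →R1
#3 →I2
#4 →J1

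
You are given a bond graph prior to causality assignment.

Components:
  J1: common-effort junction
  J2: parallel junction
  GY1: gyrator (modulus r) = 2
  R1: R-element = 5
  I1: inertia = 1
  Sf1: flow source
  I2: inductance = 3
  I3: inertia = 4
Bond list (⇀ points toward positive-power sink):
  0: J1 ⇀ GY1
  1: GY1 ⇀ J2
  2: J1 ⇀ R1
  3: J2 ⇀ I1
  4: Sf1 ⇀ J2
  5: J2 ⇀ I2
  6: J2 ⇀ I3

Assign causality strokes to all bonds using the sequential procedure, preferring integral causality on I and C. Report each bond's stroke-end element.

b0 stroke at J1
b1 stroke at J2
b2 stroke at R1
b3 stroke at I1
b4 stroke at Sf1
b5 stroke at I2
b6 stroke at I3

bond 4 stroke→Sf1  (Sf1 fixes flow; stroke at Sf1)
bond 3 stroke→I1  (prefer integral on I1)
bond 5 stroke→I2  (I2 outputs flow p/I2)
bond 6 stroke→I3  (I3: I, integral causality)
bond 1 stroke→J2  (only one effort-in slot at J2)
bond 0 stroke→J1  (through GY1, causality inverts; strokes same side of GY1)
bond 2 stroke→R1  (common-e at J1 fixed by 0)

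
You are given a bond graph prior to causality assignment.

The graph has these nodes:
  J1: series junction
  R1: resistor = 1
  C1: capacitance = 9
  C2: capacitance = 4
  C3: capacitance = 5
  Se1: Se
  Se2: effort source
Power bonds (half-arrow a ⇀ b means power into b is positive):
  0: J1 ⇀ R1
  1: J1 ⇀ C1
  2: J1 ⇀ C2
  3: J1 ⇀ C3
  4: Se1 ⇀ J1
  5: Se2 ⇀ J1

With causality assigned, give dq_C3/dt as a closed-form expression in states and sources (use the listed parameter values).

dq_C3/dt = E_Se1 + E_Se2 - q_C1/9 - q_C2/4 - q_C3/5

β4 |J1  (Se1: effort source, stroke at far end)
β5 |J1  (Se2 (Se) sets effort on bond)
β1 |J1  (C1: C, integral causality)
β2 |J1  (C2: C, integral causality)
β3 |J1  (prefer integral on C3)
β0 |R1  (J1 needs exactly one f-in)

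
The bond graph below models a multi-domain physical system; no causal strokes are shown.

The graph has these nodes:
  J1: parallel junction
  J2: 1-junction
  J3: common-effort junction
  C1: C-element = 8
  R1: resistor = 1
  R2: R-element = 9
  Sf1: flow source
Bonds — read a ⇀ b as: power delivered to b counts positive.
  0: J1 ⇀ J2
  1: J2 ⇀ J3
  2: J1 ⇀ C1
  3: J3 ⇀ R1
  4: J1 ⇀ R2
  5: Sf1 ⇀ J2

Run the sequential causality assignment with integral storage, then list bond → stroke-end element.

bond 0 |J2
bond 1 |J2
bond 2 |J1
bond 3 |J3
bond 4 |R2
bond 5 |Sf1

β5 stroke at Sf1  (Sf1 fixes flow; stroke at Sf1)
β0 stroke at J2  (common-f at J2 fixed by 5)
β1 stroke at J2  (J2: bond 5 brought flow, rest push out)
β3 stroke at J3  (closing 0-jn rule on J3)
β2 stroke at J1  (C1 outputs effort q/C1)
β4 stroke at R2  (common-e at J1 fixed by 2)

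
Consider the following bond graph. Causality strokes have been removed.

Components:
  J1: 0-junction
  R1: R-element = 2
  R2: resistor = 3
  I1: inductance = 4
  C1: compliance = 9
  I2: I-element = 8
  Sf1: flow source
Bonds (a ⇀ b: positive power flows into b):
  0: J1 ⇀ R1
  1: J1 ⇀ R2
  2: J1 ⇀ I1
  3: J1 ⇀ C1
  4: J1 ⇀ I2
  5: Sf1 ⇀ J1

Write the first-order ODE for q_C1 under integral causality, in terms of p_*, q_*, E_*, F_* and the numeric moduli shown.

dq_C1/dt = F_Sf1 - p_I1/4 - p_I2/8 - 5*q_C1/54

β5 stroke→Sf1  (Sf1 fixes flow; stroke at Sf1)
β2 stroke→I1  (I1 outputs flow p/I1)
β3 stroke→J1  (C1 integral (e out))
β0 stroke→R1  (0-jn J1 has e-setter on 3)
β1 stroke→R2  (J1: bond 3 brought effort, rest push out)
β4 stroke→I2  (J1: bond 3 brought effort, rest push out)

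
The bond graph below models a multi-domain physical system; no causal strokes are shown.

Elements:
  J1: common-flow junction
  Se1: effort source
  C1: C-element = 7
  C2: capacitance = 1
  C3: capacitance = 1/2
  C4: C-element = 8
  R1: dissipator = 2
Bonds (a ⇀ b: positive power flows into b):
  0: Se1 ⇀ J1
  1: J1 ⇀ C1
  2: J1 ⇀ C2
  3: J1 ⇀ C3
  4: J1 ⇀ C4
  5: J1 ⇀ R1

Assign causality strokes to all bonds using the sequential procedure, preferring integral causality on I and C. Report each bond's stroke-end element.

b0 →J1
b1 →J1
b2 →J1
b3 →J1
b4 →J1
b5 →R1

bond 0 stroke at J1  (source Se1 imposes e)
bond 1 stroke at J1  (prefer integral on C1)
bond 2 stroke at J1  (C2 integral (e out))
bond 3 stroke at J1  (C3: C, integral causality)
bond 4 stroke at J1  (C4 integral (e out))
bond 5 stroke at R1  (J1 needs exactly one f-in)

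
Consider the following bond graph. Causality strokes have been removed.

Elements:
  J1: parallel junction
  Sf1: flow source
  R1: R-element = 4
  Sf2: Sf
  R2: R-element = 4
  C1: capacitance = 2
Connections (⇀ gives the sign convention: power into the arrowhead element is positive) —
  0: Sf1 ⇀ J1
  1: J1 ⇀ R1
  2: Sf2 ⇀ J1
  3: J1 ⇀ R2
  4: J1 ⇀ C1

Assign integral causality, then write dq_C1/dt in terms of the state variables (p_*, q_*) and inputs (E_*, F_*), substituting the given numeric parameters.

β0 →Sf1  (Sf1: flow source, stroke at near end)
β2 →Sf2  (Sf2: flow source, stroke at near end)
β4 →J1  (prefer integral on C1)
β1 →R1  (J1: bond 4 brought effort, rest push out)
β3 →R2  (0-jn J1 has e-setter on 4)

dq_C1/dt = F_Sf1 + F_Sf2 - q_C1/4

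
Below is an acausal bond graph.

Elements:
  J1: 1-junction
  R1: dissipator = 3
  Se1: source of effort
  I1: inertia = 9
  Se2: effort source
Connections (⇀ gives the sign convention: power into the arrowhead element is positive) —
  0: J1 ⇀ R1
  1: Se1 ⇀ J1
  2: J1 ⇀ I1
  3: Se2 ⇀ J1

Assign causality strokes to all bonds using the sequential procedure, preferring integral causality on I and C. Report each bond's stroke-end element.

#1 stroke→J1  (source Se1 imposes e)
#3 stroke→J1  (source Se2 imposes e)
#2 stroke→I1  (I1 outputs flow p/I1)
#0 stroke→J1  (J1: bond 2 brought flow, rest push out)

#0 |J1
#1 |J1
#2 |I1
#3 |J1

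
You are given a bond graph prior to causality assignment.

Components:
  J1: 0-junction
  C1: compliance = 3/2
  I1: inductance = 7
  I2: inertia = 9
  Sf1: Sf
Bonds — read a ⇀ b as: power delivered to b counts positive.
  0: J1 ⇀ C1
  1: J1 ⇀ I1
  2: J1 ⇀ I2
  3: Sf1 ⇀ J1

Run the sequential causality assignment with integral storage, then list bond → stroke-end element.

#0 stroke at J1
#1 stroke at I1
#2 stroke at I2
#3 stroke at Sf1

#3 stroke at Sf1  (Sf1 fixes flow; stroke at Sf1)
#0 stroke at J1  (C1 outputs effort q/C1)
#1 stroke at I1  (J1: bond 0 brought effort, rest push out)
#2 stroke at I2  (0-jn J1 has e-setter on 0)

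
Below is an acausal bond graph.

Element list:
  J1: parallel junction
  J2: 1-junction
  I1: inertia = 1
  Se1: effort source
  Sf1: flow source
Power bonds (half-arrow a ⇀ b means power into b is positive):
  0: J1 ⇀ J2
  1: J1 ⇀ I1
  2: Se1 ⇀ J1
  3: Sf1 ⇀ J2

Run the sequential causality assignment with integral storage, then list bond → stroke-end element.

β0 stroke→J2
β1 stroke→I1
β2 stroke→J1
β3 stroke→Sf1

#2 →J1  (Se1 (Se) sets effort on bond)
#3 →Sf1  (Sf1 (Sf) sets flow on bond)
#0 →J2  (J1: bond 2 brought effort, rest push out)
#1 →I1  (J1: bond 2 brought effort, rest push out)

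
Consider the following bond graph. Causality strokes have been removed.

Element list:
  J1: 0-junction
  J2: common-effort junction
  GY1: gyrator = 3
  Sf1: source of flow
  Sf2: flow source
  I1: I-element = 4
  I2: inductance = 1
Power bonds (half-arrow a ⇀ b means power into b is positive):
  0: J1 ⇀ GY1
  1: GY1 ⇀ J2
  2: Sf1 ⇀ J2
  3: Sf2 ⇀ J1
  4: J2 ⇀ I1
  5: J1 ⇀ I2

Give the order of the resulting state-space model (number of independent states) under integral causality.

bond 2 →Sf1  (Sf1: flow source, stroke at near end)
bond 3 →Sf2  (source Sf2 imposes f)
bond 4 →I1  (I1 integral (f out))
bond 1 →J2  (closing 0-jn rule on J2)
bond 0 →J1  (GY1 both-in/both-out from 1)
bond 5 →I2  (J1: bond 0 brought effort, rest push out)

2  (I1, I2 all integral)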